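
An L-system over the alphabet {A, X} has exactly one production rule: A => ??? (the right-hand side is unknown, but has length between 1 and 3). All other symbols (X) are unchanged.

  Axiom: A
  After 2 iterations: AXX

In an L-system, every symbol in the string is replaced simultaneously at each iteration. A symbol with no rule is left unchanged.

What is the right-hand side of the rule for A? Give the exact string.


Answer: AX

Derivation:
Trying A => AX:
  Step 0: A
  Step 1: AX
  Step 2: AXX
Matches the given result.


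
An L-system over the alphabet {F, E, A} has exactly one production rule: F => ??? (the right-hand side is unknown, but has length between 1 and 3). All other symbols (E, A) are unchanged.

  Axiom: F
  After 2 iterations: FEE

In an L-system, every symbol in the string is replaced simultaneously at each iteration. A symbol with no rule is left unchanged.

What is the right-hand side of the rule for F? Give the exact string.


Trying F => FE:
  Step 0: F
  Step 1: FE
  Step 2: FEE
Matches the given result.

Answer: FE


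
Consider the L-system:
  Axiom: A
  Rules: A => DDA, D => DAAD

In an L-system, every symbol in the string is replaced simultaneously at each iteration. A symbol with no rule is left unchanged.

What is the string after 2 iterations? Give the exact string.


Step 0: A
Step 1: DDA
Step 2: DAADDAADDDA

Answer: DAADDAADDDA


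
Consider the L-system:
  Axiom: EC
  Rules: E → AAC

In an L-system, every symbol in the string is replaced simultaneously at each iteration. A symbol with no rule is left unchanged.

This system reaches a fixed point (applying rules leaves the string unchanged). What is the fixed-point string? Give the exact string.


Step 0: EC
Step 1: AACC
Step 2: AACC  (unchanged — fixed point at step 1)

Answer: AACC


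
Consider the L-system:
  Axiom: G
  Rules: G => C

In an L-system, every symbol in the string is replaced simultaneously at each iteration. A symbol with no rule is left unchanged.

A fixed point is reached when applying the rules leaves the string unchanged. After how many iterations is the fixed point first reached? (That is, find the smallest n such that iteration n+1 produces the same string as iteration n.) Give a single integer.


Step 0: G
Step 1: C
Step 2: C  (unchanged — fixed point at step 1)

Answer: 1


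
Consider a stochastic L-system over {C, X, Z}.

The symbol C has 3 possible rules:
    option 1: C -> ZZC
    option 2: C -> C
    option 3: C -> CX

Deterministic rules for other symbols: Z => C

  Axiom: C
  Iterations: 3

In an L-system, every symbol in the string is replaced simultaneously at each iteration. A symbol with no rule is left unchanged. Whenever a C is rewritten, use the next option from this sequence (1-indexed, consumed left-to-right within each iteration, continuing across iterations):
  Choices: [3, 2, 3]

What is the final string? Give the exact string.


Answer: CXX

Derivation:
Step 0: C
Step 1: CX  (used choices [3])
Step 2: CX  (used choices [2])
Step 3: CXX  (used choices [3])


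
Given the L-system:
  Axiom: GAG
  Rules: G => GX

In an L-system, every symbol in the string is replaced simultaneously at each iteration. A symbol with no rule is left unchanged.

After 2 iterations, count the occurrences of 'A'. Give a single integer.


Step 0: GAG  (1 'A')
Step 1: GXAGX  (1 'A')
Step 2: GXXAGXX  (1 'A')

Answer: 1


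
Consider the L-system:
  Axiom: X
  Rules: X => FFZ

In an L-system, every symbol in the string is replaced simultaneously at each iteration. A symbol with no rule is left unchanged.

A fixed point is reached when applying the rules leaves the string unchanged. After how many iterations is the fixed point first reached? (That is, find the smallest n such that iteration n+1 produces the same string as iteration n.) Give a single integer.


Answer: 1

Derivation:
Step 0: X
Step 1: FFZ
Step 2: FFZ  (unchanged — fixed point at step 1)


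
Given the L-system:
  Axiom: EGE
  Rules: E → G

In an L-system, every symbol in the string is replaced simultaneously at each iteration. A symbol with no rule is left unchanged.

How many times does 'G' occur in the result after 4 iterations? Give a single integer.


Answer: 3

Derivation:
Step 0: EGE  (1 'G')
Step 1: GGG  (3 'G')
Step 2: GGG  (3 'G')
Step 3: GGG  (3 'G')
Step 4: GGG  (3 'G')


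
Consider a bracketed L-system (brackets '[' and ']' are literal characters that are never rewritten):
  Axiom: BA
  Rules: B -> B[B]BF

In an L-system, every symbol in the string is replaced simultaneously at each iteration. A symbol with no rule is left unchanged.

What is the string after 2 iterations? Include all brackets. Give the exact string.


Answer: B[B]BF[B[B]BF]B[B]BFFA

Derivation:
Step 0: BA
Step 1: B[B]BFA
Step 2: B[B]BF[B[B]BF]B[B]BFFA


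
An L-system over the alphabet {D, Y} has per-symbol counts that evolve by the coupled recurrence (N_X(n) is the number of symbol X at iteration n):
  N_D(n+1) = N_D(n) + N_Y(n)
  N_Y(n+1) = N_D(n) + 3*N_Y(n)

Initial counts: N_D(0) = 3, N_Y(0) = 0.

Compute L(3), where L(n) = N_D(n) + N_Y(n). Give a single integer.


Answer: 60

Derivation:
Step 0: N_D=3, N_Y=0, L=3
Step 1: N_D=3, N_Y=3, L=6
Step 2: N_D=6, N_Y=12, L=18
Step 3: N_D=18, N_Y=42, L=60


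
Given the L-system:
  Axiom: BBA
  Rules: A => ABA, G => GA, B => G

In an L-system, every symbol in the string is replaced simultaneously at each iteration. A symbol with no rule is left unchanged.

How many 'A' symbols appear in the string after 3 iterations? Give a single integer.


Step 0: BBA  (1 'A')
Step 1: GGABA  (2 'A')
Step 2: GAGAABAGABA  (6 'A')
Step 3: GAABAGAABAABAGABAGAABAGABA  (15 'A')

Answer: 15


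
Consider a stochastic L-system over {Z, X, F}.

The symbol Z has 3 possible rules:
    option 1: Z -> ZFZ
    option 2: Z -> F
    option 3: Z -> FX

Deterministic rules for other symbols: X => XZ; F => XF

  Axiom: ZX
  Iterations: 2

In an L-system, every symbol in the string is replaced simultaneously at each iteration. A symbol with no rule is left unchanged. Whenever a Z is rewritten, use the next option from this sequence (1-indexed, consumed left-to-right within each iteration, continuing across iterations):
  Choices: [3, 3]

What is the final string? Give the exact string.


Answer: XFXZXZFX

Derivation:
Step 0: ZX
Step 1: FXXZ  (used choices [3])
Step 2: XFXZXZFX  (used choices [3])


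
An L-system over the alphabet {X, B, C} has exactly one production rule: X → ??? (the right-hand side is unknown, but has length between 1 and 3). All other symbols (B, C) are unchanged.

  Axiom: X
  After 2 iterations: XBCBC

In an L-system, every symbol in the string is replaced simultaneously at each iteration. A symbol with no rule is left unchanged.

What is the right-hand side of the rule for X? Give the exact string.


Answer: XBC

Derivation:
Trying X → XBC:
  Step 0: X
  Step 1: XBC
  Step 2: XBCBC
Matches the given result.


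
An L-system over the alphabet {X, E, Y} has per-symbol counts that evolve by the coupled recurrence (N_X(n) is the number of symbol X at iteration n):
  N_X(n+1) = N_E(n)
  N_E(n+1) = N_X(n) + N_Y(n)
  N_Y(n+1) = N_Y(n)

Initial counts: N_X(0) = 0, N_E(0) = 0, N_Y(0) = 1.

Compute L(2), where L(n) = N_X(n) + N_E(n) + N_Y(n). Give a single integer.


Answer: 3

Derivation:
Step 0: N_X=0, N_E=0, N_Y=1, L=1
Step 1: N_X=0, N_E=1, N_Y=1, L=2
Step 2: N_X=1, N_E=1, N_Y=1, L=3


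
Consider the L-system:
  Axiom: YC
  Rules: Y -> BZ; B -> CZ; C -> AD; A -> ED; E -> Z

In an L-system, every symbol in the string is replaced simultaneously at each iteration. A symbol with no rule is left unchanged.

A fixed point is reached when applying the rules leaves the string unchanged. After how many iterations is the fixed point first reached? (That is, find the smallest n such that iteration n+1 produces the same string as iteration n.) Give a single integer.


Step 0: YC
Step 1: BZAD
Step 2: CZZEDD
Step 3: ADZZZDD
Step 4: EDDZZZDD
Step 5: ZDDZZZDD
Step 6: ZDDZZZDD  (unchanged — fixed point at step 5)

Answer: 5


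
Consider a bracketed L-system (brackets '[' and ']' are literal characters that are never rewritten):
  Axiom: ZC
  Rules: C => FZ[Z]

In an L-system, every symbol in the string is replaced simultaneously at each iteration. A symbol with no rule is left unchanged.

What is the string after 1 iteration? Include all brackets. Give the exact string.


Step 0: ZC
Step 1: ZFZ[Z]

Answer: ZFZ[Z]


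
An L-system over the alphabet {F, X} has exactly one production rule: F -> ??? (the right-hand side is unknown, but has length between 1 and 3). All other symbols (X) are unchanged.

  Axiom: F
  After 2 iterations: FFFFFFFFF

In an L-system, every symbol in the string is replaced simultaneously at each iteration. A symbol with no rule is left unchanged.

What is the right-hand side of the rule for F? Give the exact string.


Trying F -> FFF:
  Step 0: F
  Step 1: FFF
  Step 2: FFFFFFFFF
Matches the given result.

Answer: FFF


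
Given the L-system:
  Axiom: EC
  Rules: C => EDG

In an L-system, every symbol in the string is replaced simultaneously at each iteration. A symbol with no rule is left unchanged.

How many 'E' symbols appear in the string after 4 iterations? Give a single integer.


Answer: 2

Derivation:
Step 0: EC  (1 'E')
Step 1: EEDG  (2 'E')
Step 2: EEDG  (2 'E')
Step 3: EEDG  (2 'E')
Step 4: EEDG  (2 'E')


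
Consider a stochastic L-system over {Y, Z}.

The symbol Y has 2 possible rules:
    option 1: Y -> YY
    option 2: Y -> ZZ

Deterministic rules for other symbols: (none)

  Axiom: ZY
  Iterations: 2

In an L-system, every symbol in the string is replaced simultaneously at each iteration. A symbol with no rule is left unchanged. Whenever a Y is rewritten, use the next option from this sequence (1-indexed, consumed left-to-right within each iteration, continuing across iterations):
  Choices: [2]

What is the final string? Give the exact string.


Answer: ZZZ

Derivation:
Step 0: ZY
Step 1: ZZZ  (used choices [2])
Step 2: ZZZ  (used choices [])


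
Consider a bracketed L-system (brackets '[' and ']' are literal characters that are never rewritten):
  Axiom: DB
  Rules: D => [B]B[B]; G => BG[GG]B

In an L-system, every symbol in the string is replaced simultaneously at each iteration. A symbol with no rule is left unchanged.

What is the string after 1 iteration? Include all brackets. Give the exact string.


Step 0: DB
Step 1: [B]B[B]B

Answer: [B]B[B]B


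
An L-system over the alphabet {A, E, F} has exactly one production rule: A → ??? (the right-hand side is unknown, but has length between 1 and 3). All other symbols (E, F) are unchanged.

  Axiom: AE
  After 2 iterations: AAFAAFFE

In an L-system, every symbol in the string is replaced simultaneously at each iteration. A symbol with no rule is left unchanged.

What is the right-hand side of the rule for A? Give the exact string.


Answer: AAF

Derivation:
Trying A → AAF:
  Step 0: AE
  Step 1: AAFE
  Step 2: AAFAAFFE
Matches the given result.


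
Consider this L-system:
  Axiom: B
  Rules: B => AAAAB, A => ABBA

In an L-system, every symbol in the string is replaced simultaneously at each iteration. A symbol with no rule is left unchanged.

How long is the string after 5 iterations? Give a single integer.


Answer: 1773

Derivation:
Step 0: length = 1
Step 1: length = 5
Step 2: length = 21
Step 3: length = 93
Step 4: length = 405
Step 5: length = 1773


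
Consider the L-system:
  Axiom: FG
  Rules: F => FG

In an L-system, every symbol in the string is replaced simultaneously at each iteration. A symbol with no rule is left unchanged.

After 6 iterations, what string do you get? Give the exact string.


Answer: FGGGGGGG

Derivation:
Step 0: FG
Step 1: FGG
Step 2: FGGG
Step 3: FGGGG
Step 4: FGGGGG
Step 5: FGGGGGG
Step 6: FGGGGGGG


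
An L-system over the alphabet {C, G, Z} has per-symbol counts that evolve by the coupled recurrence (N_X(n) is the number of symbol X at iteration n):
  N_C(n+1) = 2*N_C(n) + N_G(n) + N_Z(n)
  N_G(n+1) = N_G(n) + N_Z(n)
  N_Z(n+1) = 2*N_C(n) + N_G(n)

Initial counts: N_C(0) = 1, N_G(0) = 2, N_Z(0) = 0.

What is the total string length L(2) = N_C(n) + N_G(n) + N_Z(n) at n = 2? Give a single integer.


Answer: 30

Derivation:
Step 0: N_C=1, N_G=2, N_Z=0, L=3
Step 1: N_C=4, N_G=2, N_Z=4, L=10
Step 2: N_C=14, N_G=6, N_Z=10, L=30


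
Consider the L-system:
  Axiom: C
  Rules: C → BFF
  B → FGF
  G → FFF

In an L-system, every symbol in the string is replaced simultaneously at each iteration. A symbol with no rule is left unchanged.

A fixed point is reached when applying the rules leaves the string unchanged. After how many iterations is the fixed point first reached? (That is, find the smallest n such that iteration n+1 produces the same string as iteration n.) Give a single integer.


Step 0: C
Step 1: BFF
Step 2: FGFFF
Step 3: FFFFFFF
Step 4: FFFFFFF  (unchanged — fixed point at step 3)

Answer: 3


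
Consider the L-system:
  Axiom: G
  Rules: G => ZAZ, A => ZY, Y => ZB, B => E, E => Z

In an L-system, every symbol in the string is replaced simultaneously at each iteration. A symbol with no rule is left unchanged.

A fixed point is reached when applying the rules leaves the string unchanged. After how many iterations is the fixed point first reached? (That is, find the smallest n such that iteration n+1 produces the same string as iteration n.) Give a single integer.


Step 0: G
Step 1: ZAZ
Step 2: ZZYZ
Step 3: ZZZBZ
Step 4: ZZZEZ
Step 5: ZZZZZ
Step 6: ZZZZZ  (unchanged — fixed point at step 5)

Answer: 5


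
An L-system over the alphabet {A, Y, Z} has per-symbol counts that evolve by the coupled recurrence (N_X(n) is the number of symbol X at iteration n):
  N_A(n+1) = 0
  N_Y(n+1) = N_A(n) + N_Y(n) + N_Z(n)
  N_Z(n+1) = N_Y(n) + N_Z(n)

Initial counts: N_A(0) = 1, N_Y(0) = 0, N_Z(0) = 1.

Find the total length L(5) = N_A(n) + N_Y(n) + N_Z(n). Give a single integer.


Step 0: N_A=1, N_Y=0, N_Z=1, L=2
Step 1: N_A=0, N_Y=2, N_Z=1, L=3
Step 2: N_A=0, N_Y=3, N_Z=3, L=6
Step 3: N_A=0, N_Y=6, N_Z=6, L=12
Step 4: N_A=0, N_Y=12, N_Z=12, L=24
Step 5: N_A=0, N_Y=24, N_Z=24, L=48

Answer: 48


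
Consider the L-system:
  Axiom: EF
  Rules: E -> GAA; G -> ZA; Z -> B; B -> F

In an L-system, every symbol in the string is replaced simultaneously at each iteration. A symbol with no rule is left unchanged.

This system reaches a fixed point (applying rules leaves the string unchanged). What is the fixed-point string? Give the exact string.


Step 0: EF
Step 1: GAAF
Step 2: ZAAAF
Step 3: BAAAF
Step 4: FAAAF
Step 5: FAAAF  (unchanged — fixed point at step 4)

Answer: FAAAF


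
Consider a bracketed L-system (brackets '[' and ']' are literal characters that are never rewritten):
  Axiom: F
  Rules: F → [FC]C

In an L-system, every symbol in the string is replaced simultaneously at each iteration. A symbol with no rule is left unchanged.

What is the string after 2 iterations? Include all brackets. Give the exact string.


Step 0: F
Step 1: [FC]C
Step 2: [[FC]CC]C

Answer: [[FC]CC]C


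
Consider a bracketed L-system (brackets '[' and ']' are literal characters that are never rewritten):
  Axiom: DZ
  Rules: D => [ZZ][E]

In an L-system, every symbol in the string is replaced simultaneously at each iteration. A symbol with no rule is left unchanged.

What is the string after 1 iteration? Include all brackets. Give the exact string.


Step 0: DZ
Step 1: [ZZ][E]Z

Answer: [ZZ][E]Z


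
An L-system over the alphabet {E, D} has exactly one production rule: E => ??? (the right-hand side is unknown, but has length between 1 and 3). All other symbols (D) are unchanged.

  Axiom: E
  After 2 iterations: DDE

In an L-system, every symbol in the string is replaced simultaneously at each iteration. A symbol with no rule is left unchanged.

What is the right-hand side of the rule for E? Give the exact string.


Trying E => DE:
  Step 0: E
  Step 1: DE
  Step 2: DDE
Matches the given result.

Answer: DE


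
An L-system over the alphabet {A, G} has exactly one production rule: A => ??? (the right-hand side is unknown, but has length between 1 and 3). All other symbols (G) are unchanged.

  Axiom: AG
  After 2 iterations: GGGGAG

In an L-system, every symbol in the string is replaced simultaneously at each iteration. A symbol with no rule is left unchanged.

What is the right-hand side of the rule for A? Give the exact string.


Trying A => GGA:
  Step 0: AG
  Step 1: GGAG
  Step 2: GGGGAG
Matches the given result.

Answer: GGA


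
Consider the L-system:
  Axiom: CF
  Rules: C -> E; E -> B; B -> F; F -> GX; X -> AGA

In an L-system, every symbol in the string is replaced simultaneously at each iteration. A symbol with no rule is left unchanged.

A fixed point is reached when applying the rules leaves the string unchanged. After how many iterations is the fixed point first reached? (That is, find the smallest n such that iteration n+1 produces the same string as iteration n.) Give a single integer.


Step 0: CF
Step 1: EGX
Step 2: BGAGA
Step 3: FGAGA
Step 4: GXGAGA
Step 5: GAGAGAGA
Step 6: GAGAGAGA  (unchanged — fixed point at step 5)

Answer: 5


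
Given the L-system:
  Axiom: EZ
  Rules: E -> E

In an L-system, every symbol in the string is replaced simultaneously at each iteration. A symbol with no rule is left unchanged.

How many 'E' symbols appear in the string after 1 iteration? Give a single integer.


Step 0: EZ  (1 'E')
Step 1: EZ  (1 'E')

Answer: 1


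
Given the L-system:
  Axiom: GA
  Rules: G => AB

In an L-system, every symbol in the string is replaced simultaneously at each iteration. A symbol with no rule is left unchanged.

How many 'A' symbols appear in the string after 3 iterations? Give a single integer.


Step 0: GA  (1 'A')
Step 1: ABA  (2 'A')
Step 2: ABA  (2 'A')
Step 3: ABA  (2 'A')

Answer: 2


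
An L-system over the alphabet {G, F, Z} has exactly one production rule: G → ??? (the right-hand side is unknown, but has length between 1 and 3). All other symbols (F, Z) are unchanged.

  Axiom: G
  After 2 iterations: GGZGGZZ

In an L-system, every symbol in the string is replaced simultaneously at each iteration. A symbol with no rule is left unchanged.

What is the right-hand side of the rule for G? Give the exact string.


Trying G → GGZ:
  Step 0: G
  Step 1: GGZ
  Step 2: GGZGGZZ
Matches the given result.

Answer: GGZ


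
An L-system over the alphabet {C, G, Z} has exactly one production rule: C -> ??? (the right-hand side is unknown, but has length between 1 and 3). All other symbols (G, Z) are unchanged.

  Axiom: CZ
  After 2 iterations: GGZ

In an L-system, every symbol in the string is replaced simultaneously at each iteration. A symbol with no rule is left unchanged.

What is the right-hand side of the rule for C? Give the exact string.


Trying C -> GG:
  Step 0: CZ
  Step 1: GGZ
  Step 2: GGZ
Matches the given result.

Answer: GG


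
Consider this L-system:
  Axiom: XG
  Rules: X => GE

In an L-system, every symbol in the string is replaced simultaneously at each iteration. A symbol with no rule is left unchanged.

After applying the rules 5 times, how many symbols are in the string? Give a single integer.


Answer: 3

Derivation:
Step 0: length = 2
Step 1: length = 3
Step 2: length = 3
Step 3: length = 3
Step 4: length = 3
Step 5: length = 3


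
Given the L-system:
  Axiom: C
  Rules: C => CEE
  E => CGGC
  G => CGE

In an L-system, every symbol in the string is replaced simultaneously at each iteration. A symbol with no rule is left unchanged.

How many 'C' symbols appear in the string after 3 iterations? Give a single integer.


Answer: 13

Derivation:
Step 0: C  (1 'C')
Step 1: CEE  (1 'C')
Step 2: CEECGGCCGGC  (5 'C')
Step 3: CEECGGCCGGCCEECGECGECEECEECGECGECEE  (13 'C')


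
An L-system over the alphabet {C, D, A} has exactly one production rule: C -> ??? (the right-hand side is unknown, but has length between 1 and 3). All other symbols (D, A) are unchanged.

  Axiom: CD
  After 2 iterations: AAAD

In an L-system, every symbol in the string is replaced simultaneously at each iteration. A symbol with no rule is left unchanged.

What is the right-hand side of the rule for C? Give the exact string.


Answer: AAA

Derivation:
Trying C -> AAA:
  Step 0: CD
  Step 1: AAAD
  Step 2: AAAD
Matches the given result.


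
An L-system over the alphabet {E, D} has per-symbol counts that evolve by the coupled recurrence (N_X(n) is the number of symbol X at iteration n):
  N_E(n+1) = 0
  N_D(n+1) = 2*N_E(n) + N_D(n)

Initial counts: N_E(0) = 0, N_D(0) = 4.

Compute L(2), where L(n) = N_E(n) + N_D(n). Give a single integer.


Step 0: N_E=0, N_D=4, L=4
Step 1: N_E=0, N_D=4, L=4
Step 2: N_E=0, N_D=4, L=4

Answer: 4


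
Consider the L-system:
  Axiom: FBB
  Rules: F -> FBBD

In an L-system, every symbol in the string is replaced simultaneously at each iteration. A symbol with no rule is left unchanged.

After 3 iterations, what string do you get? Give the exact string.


Answer: FBBDBBDBBDBB

Derivation:
Step 0: FBB
Step 1: FBBDBB
Step 2: FBBDBBDBB
Step 3: FBBDBBDBBDBB


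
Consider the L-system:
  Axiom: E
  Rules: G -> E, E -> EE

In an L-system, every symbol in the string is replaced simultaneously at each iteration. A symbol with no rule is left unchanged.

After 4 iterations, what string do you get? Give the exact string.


Step 0: E
Step 1: EE
Step 2: EEEE
Step 3: EEEEEEEE
Step 4: EEEEEEEEEEEEEEEE

Answer: EEEEEEEEEEEEEEEE


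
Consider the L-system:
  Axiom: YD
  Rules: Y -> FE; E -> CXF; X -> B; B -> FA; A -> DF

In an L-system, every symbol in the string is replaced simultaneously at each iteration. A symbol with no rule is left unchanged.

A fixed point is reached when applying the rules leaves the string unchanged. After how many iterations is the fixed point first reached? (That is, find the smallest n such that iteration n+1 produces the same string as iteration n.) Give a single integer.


Step 0: YD
Step 1: FED
Step 2: FCXFD
Step 3: FCBFD
Step 4: FCFAFD
Step 5: FCFDFFD
Step 6: FCFDFFD  (unchanged — fixed point at step 5)

Answer: 5


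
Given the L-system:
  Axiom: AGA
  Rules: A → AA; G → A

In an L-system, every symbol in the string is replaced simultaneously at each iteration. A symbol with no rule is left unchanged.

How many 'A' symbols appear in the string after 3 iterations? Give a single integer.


Answer: 20

Derivation:
Step 0: AGA  (2 'A')
Step 1: AAAAA  (5 'A')
Step 2: AAAAAAAAAA  (10 'A')
Step 3: AAAAAAAAAAAAAAAAAAAA  (20 'A')


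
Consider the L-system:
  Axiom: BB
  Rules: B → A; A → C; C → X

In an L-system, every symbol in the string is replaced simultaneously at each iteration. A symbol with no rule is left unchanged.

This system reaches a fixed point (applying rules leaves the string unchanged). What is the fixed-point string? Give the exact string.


Step 0: BB
Step 1: AA
Step 2: CC
Step 3: XX
Step 4: XX  (unchanged — fixed point at step 3)

Answer: XX


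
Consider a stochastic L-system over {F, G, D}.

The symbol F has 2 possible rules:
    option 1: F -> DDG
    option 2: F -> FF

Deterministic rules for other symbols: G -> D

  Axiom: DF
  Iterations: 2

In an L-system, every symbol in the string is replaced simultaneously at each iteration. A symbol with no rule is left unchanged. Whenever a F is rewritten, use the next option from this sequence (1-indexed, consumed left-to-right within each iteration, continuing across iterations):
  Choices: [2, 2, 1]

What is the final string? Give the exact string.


Step 0: DF
Step 1: DFF  (used choices [2])
Step 2: DFFDDG  (used choices [2, 1])

Answer: DFFDDG


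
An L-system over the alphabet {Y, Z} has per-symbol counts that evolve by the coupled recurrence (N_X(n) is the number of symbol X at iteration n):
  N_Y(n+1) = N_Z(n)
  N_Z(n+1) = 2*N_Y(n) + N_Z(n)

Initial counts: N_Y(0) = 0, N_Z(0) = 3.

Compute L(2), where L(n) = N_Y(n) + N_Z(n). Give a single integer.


Answer: 12

Derivation:
Step 0: N_Y=0, N_Z=3, L=3
Step 1: N_Y=3, N_Z=3, L=6
Step 2: N_Y=3, N_Z=9, L=12


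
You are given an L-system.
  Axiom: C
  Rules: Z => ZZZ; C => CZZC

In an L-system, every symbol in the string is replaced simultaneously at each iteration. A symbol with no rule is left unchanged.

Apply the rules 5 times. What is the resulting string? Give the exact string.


Step 0: C
Step 1: CZZC
Step 2: CZZCZZZZZZCZZC
Step 3: CZZCZZZZZZCZZCZZZZZZZZZZZZZZZZZZCZZCZZZZZZCZZC
Step 4: CZZCZZZZZZCZZCZZZZZZZZZZZZZZZZZZCZZCZZZZZZCZZCZZZZZZZZZZZZZZZZZZZZZZZZZZZZZZZZZZZZZZZZZZZZZZZZZZZZZZCZZCZZZZZZCZZCZZZZZZZZZZZZZZZZZZCZZCZZZZZZCZZC
Step 5: CZZCZZZZZZCZZCZZZZZZZZZZZZZZZZZZCZZCZZZZZZCZZCZZZZZZZZZZZZZZZZZZZZZZZZZZZZZZZZZZZZZZZZZZZZZZZZZZZZZZCZZCZZZZZZCZZCZZZZZZZZZZZZZZZZZZCZZCZZZZZZCZZCZZZZZZZZZZZZZZZZZZZZZZZZZZZZZZZZZZZZZZZZZZZZZZZZZZZZZZZZZZZZZZZZZZZZZZZZZZZZZZZZZZZZZZZZZZZZZZZZZZZZZZZZZZZZZZZZZZZZZZZZZZZZZZZZZZZZZZZZZZZZZZZZZZZZZZZZZZZZZZZZZZCZZCZZZZZZCZZCZZZZZZZZZZZZZZZZZZCZZCZZZZZZCZZCZZZZZZZZZZZZZZZZZZZZZZZZZZZZZZZZZZZZZZZZZZZZZZZZZZZZZZCZZCZZZZZZCZZCZZZZZZZZZZZZZZZZZZCZZCZZZZZZCZZC

Answer: CZZCZZZZZZCZZCZZZZZZZZZZZZZZZZZZCZZCZZZZZZCZZCZZZZZZZZZZZZZZZZZZZZZZZZZZZZZZZZZZZZZZZZZZZZZZZZZZZZZZCZZCZZZZZZCZZCZZZZZZZZZZZZZZZZZZCZZCZZZZZZCZZCZZZZZZZZZZZZZZZZZZZZZZZZZZZZZZZZZZZZZZZZZZZZZZZZZZZZZZZZZZZZZZZZZZZZZZZZZZZZZZZZZZZZZZZZZZZZZZZZZZZZZZZZZZZZZZZZZZZZZZZZZZZZZZZZZZZZZZZZZZZZZZZZZZZZZZZZZZZZZZZZZZCZZCZZZZZZCZZCZZZZZZZZZZZZZZZZZZCZZCZZZZZZCZZCZZZZZZZZZZZZZZZZZZZZZZZZZZZZZZZZZZZZZZZZZZZZZZZZZZZZZZCZZCZZZZZZCZZCZZZZZZZZZZZZZZZZZZCZZCZZZZZZCZZC


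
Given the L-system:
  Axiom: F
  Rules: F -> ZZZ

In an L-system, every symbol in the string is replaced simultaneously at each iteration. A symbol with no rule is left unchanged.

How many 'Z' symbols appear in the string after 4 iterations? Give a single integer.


Answer: 3

Derivation:
Step 0: F  (0 'Z')
Step 1: ZZZ  (3 'Z')
Step 2: ZZZ  (3 'Z')
Step 3: ZZZ  (3 'Z')
Step 4: ZZZ  (3 'Z')


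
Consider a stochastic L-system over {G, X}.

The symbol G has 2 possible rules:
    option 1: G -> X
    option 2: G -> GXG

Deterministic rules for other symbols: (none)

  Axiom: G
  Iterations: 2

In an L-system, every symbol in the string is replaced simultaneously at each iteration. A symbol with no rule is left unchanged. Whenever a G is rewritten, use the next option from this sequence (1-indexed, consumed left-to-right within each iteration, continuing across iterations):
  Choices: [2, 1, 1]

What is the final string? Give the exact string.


Answer: XXX

Derivation:
Step 0: G
Step 1: GXG  (used choices [2])
Step 2: XXX  (used choices [1, 1])


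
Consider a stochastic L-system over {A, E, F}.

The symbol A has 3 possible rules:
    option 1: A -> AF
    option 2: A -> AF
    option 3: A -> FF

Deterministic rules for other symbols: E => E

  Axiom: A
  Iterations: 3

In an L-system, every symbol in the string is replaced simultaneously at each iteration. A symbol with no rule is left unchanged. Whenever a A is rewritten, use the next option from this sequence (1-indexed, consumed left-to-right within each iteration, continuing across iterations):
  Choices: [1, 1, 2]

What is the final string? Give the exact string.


Answer: AFFF

Derivation:
Step 0: A
Step 1: AF  (used choices [1])
Step 2: AFF  (used choices [1])
Step 3: AFFF  (used choices [2])


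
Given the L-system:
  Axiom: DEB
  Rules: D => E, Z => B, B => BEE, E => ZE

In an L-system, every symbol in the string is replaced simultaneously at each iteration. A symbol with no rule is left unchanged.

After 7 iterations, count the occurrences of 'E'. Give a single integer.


Step 0: DEB  (1 'E')
Step 1: EZEBEE  (4 'E')
Step 2: ZEBZEBEEZEZE  (6 'E')
Step 3: BZEBEEBZEBEEZEZEBZEBZE  (10 'E')
Step 4: BEEBZEBEEZEZEBEEBZEBEEZEZEBZEBZEBEEBZEBEEBZE  (22 'E')
Step 5: BEEZEZEBEEBZEBEEZEZEBZEBZEBEEZEZEBEEBZEBEEZEZEBZEBZEBEEBZEBEEBZEBEEZEZEBEEBZEBEEZEZEBEEBZE  (46 'E')
Step 6: BEEZEZEBZEBZEBEEZEZEBEEBZEBEEZEZEBZEBZEBEEBZEBEEBZEBEEZEZEBZEBZEBEEZEZEBEEBZEBEEZEZEBZEBZEBEEBZEBEEBZEBEEZEZEBEEBZEBEEZEZEBEEBZEBEEZEZEBZEBZEBEEZEZEBEEBZEBEEZEZEBZEBZEBEEZEZEBEEBZE  (90 'E')
Step 7: BEEZEZEBZEBZEBEEBZEBEEBZEBEEZEZEBZEBZEBEEZEZEBEEBZEBEEZEZEBZEBZEBEEBZEBEEBZEBEEZEZEBEEBZEBEEZEZEBEEBZEBEEZEZEBZEBZEBEEBZEBEEBZEBEEZEZEBZEBZEBEEZEZEBEEBZEBEEZEZEBZEBZEBEEBZEBEEBZEBEEZEZEBEEBZEBEEZEZEBEEBZEBEEZEZEBZEBZEBEEZEZEBEEBZEBEEZEZEBZEBZEBEEZEZEBEEBZEBEEZEZEBZEBZEBEEBZEBEEBZEBEEZEZEBZEBZEBEEZEZEBEEBZEBEEZEZEBZEBZEBEEBZEBEEBZEBEEZEZEBZEBZEBEEZEZEBEEBZE  (178 'E')

Answer: 178


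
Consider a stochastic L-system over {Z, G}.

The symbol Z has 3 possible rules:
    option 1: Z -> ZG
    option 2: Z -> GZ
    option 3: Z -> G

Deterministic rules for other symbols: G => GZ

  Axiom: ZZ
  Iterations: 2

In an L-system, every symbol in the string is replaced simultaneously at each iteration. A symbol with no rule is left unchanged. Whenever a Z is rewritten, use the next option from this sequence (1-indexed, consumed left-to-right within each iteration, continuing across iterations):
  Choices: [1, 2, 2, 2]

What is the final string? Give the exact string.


Step 0: ZZ
Step 1: ZGGZ  (used choices [1, 2])
Step 2: GZGZGZGZ  (used choices [2, 2])

Answer: GZGZGZGZ


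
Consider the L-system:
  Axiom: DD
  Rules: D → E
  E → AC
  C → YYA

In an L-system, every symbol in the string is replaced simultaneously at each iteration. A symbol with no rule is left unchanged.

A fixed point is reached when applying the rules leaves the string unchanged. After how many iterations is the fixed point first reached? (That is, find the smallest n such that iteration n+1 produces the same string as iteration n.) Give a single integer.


Answer: 3

Derivation:
Step 0: DD
Step 1: EE
Step 2: ACAC
Step 3: AYYAAYYA
Step 4: AYYAAYYA  (unchanged — fixed point at step 3)


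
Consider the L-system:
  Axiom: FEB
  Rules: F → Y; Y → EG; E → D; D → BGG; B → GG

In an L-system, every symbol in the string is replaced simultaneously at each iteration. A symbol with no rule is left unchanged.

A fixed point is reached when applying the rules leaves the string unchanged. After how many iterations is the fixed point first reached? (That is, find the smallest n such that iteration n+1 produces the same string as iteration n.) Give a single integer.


Answer: 5

Derivation:
Step 0: FEB
Step 1: YDGG
Step 2: EGBGGGG
Step 3: DGGGGGGG
Step 4: BGGGGGGGGG
Step 5: GGGGGGGGGGG
Step 6: GGGGGGGGGGG  (unchanged — fixed point at step 5)


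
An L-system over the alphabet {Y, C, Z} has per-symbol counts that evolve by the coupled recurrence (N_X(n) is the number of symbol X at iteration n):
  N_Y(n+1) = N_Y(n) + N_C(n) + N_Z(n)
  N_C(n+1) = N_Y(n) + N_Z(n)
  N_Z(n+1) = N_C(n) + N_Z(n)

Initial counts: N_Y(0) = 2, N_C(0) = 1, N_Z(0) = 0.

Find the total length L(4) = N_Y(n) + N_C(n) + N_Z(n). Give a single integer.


Answer: 65

Derivation:
Step 0: N_Y=2, N_C=1, N_Z=0, L=3
Step 1: N_Y=3, N_C=2, N_Z=1, L=6
Step 2: N_Y=6, N_C=4, N_Z=3, L=13
Step 3: N_Y=13, N_C=9, N_Z=7, L=29
Step 4: N_Y=29, N_C=20, N_Z=16, L=65


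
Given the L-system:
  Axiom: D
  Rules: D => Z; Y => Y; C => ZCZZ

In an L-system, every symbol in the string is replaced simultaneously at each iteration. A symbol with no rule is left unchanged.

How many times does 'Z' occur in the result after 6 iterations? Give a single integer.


Step 0: D  (0 'Z')
Step 1: Z  (1 'Z')
Step 2: Z  (1 'Z')
Step 3: Z  (1 'Z')
Step 4: Z  (1 'Z')
Step 5: Z  (1 'Z')
Step 6: Z  (1 'Z')

Answer: 1


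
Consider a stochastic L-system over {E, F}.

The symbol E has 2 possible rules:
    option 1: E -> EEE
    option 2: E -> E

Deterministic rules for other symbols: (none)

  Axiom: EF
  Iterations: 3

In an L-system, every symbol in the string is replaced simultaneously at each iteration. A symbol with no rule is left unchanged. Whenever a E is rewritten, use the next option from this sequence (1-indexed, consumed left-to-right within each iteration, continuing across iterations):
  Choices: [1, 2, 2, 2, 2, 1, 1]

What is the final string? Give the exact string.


Answer: EEEEEEEF

Derivation:
Step 0: EF
Step 1: EEEF  (used choices [1])
Step 2: EEEF  (used choices [2, 2, 2])
Step 3: EEEEEEEF  (used choices [2, 1, 1])


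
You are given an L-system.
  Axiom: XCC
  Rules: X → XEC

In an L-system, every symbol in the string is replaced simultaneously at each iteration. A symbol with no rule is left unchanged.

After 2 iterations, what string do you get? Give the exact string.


Step 0: XCC
Step 1: XECCC
Step 2: XECECCC

Answer: XECECCC


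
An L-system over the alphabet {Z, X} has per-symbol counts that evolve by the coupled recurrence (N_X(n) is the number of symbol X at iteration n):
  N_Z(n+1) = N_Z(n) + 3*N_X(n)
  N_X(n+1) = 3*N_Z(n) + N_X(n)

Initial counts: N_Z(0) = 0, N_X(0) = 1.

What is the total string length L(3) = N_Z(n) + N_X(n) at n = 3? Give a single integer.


Answer: 64

Derivation:
Step 0: N_Z=0, N_X=1, L=1
Step 1: N_Z=3, N_X=1, L=4
Step 2: N_Z=6, N_X=10, L=16
Step 3: N_Z=36, N_X=28, L=64


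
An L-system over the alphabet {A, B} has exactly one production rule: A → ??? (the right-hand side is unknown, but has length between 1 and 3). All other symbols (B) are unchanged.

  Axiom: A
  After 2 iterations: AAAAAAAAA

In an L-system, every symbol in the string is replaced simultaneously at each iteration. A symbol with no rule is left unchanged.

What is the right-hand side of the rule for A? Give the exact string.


Answer: AAA

Derivation:
Trying A → AAA:
  Step 0: A
  Step 1: AAA
  Step 2: AAAAAAAAA
Matches the given result.


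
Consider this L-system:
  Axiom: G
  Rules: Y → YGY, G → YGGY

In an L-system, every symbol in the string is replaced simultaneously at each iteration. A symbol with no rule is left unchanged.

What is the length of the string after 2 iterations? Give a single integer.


Step 0: length = 1
Step 1: length = 4
Step 2: length = 14

Answer: 14


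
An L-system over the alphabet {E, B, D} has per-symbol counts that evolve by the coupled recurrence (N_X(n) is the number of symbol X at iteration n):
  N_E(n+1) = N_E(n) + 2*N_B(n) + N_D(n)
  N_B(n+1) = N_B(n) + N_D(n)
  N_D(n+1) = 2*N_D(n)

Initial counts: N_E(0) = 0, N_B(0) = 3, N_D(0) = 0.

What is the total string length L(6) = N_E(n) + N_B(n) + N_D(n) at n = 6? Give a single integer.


Answer: 39

Derivation:
Step 0: N_E=0, N_B=3, N_D=0, L=3
Step 1: N_E=6, N_B=3, N_D=0, L=9
Step 2: N_E=12, N_B=3, N_D=0, L=15
Step 3: N_E=18, N_B=3, N_D=0, L=21
Step 4: N_E=24, N_B=3, N_D=0, L=27
Step 5: N_E=30, N_B=3, N_D=0, L=33
Step 6: N_E=36, N_B=3, N_D=0, L=39


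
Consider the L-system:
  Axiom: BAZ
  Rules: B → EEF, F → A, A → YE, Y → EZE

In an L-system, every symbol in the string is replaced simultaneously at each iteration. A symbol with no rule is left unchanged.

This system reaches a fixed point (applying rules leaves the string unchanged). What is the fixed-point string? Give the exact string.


Answer: EEEZEEEZEEZ

Derivation:
Step 0: BAZ
Step 1: EEFYEZ
Step 2: EEAEZEEZ
Step 3: EEYEEZEEZ
Step 4: EEEZEEEZEEZ
Step 5: EEEZEEEZEEZ  (unchanged — fixed point at step 4)


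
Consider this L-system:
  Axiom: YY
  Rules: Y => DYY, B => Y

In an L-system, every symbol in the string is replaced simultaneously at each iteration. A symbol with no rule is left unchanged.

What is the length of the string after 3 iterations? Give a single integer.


Answer: 30

Derivation:
Step 0: length = 2
Step 1: length = 6
Step 2: length = 14
Step 3: length = 30


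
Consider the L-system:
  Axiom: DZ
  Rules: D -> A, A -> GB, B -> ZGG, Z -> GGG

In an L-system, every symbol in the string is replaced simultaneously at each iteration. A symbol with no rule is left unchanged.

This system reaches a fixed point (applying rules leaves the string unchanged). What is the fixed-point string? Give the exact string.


Step 0: DZ
Step 1: AGGG
Step 2: GBGGG
Step 3: GZGGGGG
Step 4: GGGGGGGGG
Step 5: GGGGGGGGG  (unchanged — fixed point at step 4)

Answer: GGGGGGGGG


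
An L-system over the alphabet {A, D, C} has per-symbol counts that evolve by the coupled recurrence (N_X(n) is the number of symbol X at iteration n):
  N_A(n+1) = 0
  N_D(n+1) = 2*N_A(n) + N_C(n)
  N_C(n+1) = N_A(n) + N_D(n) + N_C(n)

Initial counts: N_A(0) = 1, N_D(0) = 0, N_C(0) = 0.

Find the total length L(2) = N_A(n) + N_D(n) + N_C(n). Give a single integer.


Step 0: N_A=1, N_D=0, N_C=0, L=1
Step 1: N_A=0, N_D=2, N_C=1, L=3
Step 2: N_A=0, N_D=1, N_C=3, L=4

Answer: 4


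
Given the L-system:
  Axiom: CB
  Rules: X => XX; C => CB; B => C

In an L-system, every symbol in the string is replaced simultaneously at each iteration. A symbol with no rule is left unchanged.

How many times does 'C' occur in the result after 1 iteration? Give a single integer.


Answer: 2

Derivation:
Step 0: CB  (1 'C')
Step 1: CBC  (2 'C')


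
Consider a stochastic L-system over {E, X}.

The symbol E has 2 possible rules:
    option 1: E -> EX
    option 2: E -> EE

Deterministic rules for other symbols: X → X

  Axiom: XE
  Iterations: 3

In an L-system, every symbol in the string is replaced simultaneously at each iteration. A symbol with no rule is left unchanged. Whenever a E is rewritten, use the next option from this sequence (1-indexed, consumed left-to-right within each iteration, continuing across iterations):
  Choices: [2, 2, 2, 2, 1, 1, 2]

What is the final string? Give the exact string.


Step 0: XE
Step 1: XEE  (used choices [2])
Step 2: XEEEE  (used choices [2, 2])
Step 3: XEEEXEXEE  (used choices [2, 1, 1, 2])

Answer: XEEEXEXEE


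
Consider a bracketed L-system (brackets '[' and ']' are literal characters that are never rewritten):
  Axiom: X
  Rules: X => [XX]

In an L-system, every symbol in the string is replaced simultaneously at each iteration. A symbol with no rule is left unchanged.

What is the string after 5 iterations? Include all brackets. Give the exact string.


Step 0: X
Step 1: [XX]
Step 2: [[XX][XX]]
Step 3: [[[XX][XX]][[XX][XX]]]
Step 4: [[[[XX][XX]][[XX][XX]]][[[XX][XX]][[XX][XX]]]]
Step 5: [[[[[XX][XX]][[XX][XX]]][[[XX][XX]][[XX][XX]]]][[[[XX][XX]][[XX][XX]]][[[XX][XX]][[XX][XX]]]]]

Answer: [[[[[XX][XX]][[XX][XX]]][[[XX][XX]][[XX][XX]]]][[[[XX][XX]][[XX][XX]]][[[XX][XX]][[XX][XX]]]]]


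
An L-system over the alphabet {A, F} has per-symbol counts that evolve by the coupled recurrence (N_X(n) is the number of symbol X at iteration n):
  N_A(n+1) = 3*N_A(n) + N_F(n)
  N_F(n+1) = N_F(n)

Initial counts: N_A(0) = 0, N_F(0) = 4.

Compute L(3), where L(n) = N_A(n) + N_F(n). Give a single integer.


Step 0: N_A=0, N_F=4, L=4
Step 1: N_A=4, N_F=4, L=8
Step 2: N_A=16, N_F=4, L=20
Step 3: N_A=52, N_F=4, L=56

Answer: 56


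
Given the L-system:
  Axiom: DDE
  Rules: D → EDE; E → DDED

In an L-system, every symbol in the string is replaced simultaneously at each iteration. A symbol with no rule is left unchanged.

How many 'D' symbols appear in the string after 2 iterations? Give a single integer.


Answer: 20

Derivation:
Step 0: DDE  (2 'D')
Step 1: EDEEDEDDED  (5 'D')
Step 2: DDEDEDEDDEDDDEDEDEDDEDEDEEDEDDEDEDE  (20 'D')


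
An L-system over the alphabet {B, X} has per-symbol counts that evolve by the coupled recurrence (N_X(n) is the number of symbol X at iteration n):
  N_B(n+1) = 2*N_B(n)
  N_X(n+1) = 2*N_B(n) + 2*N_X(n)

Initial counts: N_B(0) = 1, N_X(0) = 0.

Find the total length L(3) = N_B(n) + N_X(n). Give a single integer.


Answer: 32

Derivation:
Step 0: N_B=1, N_X=0, L=1
Step 1: N_B=2, N_X=2, L=4
Step 2: N_B=4, N_X=8, L=12
Step 3: N_B=8, N_X=24, L=32


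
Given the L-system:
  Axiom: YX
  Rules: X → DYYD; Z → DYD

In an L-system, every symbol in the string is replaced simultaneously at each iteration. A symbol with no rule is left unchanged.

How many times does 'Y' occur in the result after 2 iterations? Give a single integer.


Step 0: YX  (1 'Y')
Step 1: YDYYD  (3 'Y')
Step 2: YDYYD  (3 'Y')

Answer: 3


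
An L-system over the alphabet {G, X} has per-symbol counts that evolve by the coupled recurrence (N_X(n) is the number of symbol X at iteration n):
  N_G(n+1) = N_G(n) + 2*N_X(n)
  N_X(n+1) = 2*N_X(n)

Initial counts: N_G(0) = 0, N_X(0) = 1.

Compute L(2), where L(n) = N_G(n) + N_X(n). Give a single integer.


Step 0: N_G=0, N_X=1, L=1
Step 1: N_G=2, N_X=2, L=4
Step 2: N_G=6, N_X=4, L=10

Answer: 10
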